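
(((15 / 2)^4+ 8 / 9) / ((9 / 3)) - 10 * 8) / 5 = 421193 / 2160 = 195.00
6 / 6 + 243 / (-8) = -235 / 8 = -29.38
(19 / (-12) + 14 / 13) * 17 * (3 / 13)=-1343 / 676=-1.99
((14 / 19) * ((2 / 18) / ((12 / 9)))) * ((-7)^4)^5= 558545864083284007 / 114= 4899525123537579.01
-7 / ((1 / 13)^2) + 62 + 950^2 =901379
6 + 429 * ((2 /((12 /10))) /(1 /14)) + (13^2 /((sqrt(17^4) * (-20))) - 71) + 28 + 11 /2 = 57675561 /5780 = 9978.47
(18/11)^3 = 5832/1331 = 4.38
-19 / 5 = -3.80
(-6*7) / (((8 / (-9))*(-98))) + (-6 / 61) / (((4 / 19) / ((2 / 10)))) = -9831 / 17080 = -0.58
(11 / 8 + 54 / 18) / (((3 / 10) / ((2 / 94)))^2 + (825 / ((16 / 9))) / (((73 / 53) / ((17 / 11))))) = 127750 / 21009627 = 0.01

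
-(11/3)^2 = -121/9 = -13.44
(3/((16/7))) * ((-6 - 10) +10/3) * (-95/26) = 12635/208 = 60.75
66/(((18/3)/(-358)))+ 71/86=-338597/86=-3937.17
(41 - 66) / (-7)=25 / 7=3.57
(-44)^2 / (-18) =-968 / 9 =-107.56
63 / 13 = 4.85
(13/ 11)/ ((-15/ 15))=-13/ 11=-1.18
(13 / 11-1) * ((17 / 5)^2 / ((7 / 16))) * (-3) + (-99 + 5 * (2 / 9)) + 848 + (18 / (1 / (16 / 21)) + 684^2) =468605.41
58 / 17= 3.41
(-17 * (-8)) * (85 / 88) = 1445 / 11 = 131.36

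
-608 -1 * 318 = -926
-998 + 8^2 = -934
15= 15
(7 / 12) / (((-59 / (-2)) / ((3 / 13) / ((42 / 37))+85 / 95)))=3797 / 174876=0.02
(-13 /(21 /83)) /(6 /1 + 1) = -1079 /147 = -7.34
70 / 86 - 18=-739 / 43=-17.19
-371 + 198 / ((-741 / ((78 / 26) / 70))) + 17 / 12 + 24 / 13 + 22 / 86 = -1639319309 / 4460820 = -367.49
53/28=1.89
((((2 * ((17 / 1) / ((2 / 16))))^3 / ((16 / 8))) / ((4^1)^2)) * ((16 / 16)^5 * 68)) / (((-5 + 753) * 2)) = 314432 / 11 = 28584.73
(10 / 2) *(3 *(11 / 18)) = 55 / 6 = 9.17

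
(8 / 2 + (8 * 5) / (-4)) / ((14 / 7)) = -3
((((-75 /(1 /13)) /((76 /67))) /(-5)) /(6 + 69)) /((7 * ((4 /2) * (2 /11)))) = 9581 /10640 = 0.90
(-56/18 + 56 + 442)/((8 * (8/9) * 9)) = 2227/288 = 7.73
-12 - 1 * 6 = -18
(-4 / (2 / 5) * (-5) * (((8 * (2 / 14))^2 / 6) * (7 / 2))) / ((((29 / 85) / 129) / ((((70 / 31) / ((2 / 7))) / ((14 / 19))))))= 138890000 / 899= 154493.88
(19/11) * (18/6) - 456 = -4959/11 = -450.82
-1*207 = -207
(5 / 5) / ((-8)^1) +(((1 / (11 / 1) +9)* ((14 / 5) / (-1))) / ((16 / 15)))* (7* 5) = -73511 / 88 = -835.35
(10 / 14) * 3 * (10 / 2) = 75 / 7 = 10.71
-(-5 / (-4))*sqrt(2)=-1.77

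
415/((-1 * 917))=-415/917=-0.45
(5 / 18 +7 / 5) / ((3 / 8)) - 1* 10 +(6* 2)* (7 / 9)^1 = 514 / 135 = 3.81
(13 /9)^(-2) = 81 /169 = 0.48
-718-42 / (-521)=-374036 / 521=-717.92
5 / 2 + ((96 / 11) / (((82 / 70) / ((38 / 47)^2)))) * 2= 24388655 / 1992518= 12.24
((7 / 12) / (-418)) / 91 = -1 / 65208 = -0.00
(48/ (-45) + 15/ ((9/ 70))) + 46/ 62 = 18033/ 155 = 116.34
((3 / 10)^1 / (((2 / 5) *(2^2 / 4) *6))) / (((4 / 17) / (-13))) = -221 / 32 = -6.91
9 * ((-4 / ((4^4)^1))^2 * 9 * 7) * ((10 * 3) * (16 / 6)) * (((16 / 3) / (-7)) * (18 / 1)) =-1215 / 8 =-151.88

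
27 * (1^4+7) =216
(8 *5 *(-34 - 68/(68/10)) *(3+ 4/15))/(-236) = 4312/177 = 24.36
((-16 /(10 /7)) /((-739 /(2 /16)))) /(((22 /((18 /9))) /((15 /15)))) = 7 /40645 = 0.00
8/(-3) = -8/3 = -2.67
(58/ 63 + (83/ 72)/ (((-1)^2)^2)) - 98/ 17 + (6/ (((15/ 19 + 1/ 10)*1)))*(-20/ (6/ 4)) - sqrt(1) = -137026555/ 1447992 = -94.63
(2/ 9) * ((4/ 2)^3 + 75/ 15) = 26/ 9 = 2.89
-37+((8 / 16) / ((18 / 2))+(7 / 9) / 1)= -217 / 6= -36.17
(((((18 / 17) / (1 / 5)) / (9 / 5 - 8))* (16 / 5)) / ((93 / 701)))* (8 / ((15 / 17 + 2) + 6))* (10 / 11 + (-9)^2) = -2425347840 / 1596221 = -1519.43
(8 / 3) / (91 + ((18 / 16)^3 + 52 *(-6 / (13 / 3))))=4096 / 31371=0.13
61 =61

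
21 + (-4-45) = -28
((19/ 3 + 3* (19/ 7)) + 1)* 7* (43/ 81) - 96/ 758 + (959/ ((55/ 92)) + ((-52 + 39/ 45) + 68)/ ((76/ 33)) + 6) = 644760470017/ 384965460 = 1674.85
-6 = -6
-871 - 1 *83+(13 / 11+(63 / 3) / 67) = -701996 / 737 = -952.50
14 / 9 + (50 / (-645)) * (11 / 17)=9904 / 6579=1.51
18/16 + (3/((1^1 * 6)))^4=19/16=1.19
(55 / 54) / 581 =55 / 31374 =0.00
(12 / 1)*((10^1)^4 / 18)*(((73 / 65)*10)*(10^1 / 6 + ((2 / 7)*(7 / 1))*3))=67160000 / 117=574017.09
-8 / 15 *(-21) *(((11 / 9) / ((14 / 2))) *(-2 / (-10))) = 88 / 225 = 0.39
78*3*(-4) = -936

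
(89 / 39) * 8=712 / 39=18.26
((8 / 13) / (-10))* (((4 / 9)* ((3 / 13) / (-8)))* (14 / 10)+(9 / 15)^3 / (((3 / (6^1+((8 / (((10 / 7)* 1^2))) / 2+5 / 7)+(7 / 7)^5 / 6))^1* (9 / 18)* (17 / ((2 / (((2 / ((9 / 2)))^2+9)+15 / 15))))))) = 8940286 / 77867278125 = 0.00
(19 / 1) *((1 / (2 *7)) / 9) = 19 / 126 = 0.15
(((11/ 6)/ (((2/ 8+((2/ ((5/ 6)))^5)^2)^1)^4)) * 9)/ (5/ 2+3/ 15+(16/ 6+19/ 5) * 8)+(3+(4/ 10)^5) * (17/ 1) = 982753395590221256357922045859116759216842172660424687/ 19204124345571454391682723496706163297381945804603125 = 51.17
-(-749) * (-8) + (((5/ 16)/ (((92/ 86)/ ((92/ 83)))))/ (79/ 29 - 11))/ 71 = -5992.00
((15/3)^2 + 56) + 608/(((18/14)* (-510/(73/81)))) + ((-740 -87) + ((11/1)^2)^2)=2582855681/185895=13894.16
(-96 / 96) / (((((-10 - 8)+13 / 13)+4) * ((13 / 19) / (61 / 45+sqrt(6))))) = 0.43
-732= -732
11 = 11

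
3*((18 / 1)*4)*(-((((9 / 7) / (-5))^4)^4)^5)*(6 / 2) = -14157147634239809780501465413937672372383448467983463218766709918733580166170248 / 3353077164822748841188787625923370388228499573110866243697217455549154293219967491214428267909397618495859205722808837890625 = -0.00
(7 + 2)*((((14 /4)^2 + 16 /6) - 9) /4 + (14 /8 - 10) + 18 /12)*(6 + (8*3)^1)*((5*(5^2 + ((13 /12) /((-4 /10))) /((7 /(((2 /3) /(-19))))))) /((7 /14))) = -757513625 /2128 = -355974.45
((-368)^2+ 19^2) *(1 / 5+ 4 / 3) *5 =3123055 / 3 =1041018.33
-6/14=-3/7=-0.43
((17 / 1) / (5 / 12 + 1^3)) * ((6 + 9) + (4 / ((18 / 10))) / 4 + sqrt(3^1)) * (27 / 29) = 324 * sqrt(3) / 29 + 5040 / 29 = 193.14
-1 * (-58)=58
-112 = -112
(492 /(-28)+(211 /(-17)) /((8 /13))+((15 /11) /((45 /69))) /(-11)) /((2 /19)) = -83016795 /230384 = -360.34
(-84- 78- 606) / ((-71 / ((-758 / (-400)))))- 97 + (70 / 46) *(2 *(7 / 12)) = -18304283 / 244950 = -74.73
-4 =-4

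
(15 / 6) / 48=5 / 96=0.05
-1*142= -142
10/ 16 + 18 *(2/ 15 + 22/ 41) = 20801/ 1640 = 12.68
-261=-261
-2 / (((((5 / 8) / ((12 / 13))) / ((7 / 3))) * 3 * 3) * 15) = -448 / 8775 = -0.05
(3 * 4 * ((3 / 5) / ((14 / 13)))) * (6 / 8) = 5.01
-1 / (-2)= 1 / 2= 0.50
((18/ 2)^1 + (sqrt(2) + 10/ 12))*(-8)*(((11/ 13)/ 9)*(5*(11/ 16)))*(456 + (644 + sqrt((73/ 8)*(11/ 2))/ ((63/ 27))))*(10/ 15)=-605*(6*sqrt(2) + 59)*(3*sqrt(803) + 30800)/ 58968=-21384.34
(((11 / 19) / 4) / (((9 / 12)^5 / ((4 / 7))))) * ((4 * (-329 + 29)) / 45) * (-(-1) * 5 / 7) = -6.64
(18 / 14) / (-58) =-9 / 406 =-0.02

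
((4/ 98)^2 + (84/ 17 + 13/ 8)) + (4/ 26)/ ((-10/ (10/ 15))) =417551143/ 63674520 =6.56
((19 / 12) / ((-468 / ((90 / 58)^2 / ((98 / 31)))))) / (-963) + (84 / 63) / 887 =2450080369 / 1627019672096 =0.00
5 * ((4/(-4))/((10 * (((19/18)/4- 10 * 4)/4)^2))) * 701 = -29071872/8185321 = -3.55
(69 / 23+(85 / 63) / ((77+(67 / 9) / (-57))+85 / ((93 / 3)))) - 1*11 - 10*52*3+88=-13116221045 / 8862413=-1479.98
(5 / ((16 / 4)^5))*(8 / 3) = 5 / 384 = 0.01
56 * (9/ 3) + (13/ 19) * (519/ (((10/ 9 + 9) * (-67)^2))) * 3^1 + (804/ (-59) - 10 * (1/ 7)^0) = 5086387933/ 35225183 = 144.40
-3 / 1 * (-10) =30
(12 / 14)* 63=54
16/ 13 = 1.23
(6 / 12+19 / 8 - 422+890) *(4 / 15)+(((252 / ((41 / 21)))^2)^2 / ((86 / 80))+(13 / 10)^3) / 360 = 31377285370450799431 / 43742780280000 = 717313.47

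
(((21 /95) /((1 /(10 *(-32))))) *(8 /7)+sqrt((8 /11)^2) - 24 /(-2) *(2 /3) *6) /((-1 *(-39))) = -0.82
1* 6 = 6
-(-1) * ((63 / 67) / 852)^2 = 441 / 362064784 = 0.00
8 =8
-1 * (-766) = 766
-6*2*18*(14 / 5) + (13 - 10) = -3009 / 5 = -601.80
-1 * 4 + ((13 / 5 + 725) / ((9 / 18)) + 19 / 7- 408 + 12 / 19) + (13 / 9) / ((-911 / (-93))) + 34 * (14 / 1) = 2767411364 / 1817445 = 1522.69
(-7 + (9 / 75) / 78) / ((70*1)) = -4549 / 45500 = -0.10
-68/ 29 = -2.34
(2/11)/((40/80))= 4/11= 0.36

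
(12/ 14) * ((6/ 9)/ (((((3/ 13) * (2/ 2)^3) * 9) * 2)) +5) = 836/ 189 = 4.42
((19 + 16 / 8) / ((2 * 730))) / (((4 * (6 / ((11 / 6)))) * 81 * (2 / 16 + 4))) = 7 / 2128680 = 0.00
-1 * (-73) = 73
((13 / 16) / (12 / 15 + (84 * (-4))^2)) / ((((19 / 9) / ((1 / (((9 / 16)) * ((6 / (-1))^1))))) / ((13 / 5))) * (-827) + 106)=845 / 278537855992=0.00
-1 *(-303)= 303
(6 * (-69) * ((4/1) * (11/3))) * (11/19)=-66792/19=-3515.37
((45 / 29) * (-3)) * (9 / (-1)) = 1215 / 29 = 41.90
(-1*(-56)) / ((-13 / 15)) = -840 / 13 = -64.62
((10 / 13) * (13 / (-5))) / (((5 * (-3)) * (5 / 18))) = 12 / 25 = 0.48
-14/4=-7/2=-3.50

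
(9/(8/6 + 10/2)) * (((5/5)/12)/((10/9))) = 81/760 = 0.11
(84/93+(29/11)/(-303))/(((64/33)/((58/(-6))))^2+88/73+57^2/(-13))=-811417467575/225573524415537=-0.00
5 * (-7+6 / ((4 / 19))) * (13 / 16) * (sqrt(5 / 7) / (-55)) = -559 * sqrt(35) / 2464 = -1.34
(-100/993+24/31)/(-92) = -5183/708009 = -0.01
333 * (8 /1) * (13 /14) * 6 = 103896 /7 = 14842.29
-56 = -56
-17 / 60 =-0.28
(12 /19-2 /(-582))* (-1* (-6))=7022 /1843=3.81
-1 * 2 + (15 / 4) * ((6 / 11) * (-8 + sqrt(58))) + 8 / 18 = -1774 / 99 + 45 * sqrt(58) / 22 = -2.34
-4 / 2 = -2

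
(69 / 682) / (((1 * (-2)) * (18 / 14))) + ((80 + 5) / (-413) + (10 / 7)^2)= 1.80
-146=-146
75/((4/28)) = 525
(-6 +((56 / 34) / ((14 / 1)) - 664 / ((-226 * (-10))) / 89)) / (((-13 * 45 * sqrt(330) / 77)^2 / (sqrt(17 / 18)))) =-0.00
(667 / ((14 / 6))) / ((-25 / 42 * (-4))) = 6003 / 50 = 120.06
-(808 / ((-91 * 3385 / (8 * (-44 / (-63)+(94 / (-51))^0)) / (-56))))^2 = -30616125177856 / 7685730459225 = -3.98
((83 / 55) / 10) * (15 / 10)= 249 / 1100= 0.23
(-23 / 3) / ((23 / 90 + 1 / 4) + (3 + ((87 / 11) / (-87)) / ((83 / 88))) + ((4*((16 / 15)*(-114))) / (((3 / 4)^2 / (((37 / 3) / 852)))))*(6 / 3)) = 73191060 / 206451317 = 0.35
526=526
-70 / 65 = -14 / 13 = -1.08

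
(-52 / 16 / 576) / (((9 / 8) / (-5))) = 65 / 2592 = 0.03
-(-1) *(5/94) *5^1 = 25/94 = 0.27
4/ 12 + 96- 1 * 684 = -1763/ 3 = -587.67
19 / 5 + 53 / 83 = 4.44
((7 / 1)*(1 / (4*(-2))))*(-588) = 1029 / 2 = 514.50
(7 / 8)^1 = 0.88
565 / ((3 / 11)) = 6215 / 3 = 2071.67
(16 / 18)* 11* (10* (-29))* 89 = -2271280 / 9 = -252364.44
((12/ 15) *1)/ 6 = 2/ 15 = 0.13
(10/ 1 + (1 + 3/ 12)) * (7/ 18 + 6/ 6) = 125/ 8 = 15.62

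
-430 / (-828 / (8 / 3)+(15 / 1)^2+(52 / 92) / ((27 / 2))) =534060 / 106139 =5.03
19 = 19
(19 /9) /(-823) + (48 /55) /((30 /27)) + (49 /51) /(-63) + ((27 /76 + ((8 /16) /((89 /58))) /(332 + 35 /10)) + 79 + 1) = 3477181227058673 /42862613537700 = 81.12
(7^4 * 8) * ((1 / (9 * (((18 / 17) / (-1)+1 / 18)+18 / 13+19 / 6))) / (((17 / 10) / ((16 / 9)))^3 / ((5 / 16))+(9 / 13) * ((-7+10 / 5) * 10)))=-70636267520000 / 3736254544443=-18.91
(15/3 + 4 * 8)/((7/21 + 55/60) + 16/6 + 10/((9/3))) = 5.10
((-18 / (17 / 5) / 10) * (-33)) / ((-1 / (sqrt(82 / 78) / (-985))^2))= -0.00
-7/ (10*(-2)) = 7/ 20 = 0.35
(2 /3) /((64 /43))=43 /96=0.45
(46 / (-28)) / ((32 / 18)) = -207 / 224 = -0.92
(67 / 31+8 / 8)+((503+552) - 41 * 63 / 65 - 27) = 1997717 / 2015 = 991.42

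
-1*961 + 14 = -947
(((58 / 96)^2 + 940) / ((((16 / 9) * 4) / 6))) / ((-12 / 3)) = -198.36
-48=-48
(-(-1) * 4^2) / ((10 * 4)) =2 / 5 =0.40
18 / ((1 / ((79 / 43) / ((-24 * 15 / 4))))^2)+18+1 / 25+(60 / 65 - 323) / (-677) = 18.52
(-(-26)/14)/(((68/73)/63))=8541/68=125.60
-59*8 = -472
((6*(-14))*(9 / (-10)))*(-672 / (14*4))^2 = 54432 / 5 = 10886.40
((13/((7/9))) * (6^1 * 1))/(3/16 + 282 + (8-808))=-11232/57995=-0.19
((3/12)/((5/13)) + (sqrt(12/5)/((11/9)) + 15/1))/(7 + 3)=9 * sqrt(15)/275 + 313/200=1.69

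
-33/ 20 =-1.65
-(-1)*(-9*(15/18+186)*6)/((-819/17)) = 19057/91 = 209.42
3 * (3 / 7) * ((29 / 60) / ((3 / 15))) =87 / 28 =3.11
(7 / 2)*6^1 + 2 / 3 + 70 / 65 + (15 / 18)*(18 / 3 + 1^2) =743 / 26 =28.58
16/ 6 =8/ 3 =2.67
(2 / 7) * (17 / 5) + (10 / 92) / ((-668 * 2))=2089329 / 2150960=0.97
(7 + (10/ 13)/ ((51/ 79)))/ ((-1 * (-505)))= 5431/ 334815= 0.02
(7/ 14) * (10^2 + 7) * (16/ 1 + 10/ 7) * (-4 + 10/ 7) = -2397.67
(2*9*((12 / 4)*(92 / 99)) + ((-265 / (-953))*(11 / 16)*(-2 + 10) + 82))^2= 7858989885321 / 439573156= 17878.68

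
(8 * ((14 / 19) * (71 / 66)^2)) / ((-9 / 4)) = -564592 / 186219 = -3.03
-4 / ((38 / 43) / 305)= -26230 / 19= -1380.53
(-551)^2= 303601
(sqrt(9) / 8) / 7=3 / 56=0.05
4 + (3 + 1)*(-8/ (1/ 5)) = -156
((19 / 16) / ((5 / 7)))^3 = 2352637 / 512000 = 4.59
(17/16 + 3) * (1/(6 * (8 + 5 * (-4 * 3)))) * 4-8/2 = -389/96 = -4.05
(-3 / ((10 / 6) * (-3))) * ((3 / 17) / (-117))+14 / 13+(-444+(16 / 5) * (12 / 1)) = -446999 / 1105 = -404.52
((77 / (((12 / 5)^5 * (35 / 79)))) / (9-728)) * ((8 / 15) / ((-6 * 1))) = 108625 / 402547968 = 0.00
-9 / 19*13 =-117 / 19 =-6.16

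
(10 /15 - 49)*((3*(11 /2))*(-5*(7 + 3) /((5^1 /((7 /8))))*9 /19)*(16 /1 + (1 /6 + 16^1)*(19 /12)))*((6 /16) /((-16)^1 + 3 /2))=-17296125 /4864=-3555.95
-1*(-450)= 450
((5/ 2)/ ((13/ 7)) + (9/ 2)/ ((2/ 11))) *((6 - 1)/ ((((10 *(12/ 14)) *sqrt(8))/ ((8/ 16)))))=9499 *sqrt(2)/ 4992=2.69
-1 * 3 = -3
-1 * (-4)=4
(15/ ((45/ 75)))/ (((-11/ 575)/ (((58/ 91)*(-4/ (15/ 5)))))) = 3335000/ 3003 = 1110.56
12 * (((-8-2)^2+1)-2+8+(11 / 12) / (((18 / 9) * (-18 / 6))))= 7693 / 6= 1282.17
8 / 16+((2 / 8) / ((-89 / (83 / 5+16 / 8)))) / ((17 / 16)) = 6821 / 15130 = 0.45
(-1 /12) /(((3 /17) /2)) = -17 /18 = -0.94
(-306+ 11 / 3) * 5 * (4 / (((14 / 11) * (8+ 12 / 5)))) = -249425 / 546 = -456.82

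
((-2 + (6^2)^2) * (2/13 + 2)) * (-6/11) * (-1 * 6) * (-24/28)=-7818.29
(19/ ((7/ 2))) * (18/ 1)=684/ 7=97.71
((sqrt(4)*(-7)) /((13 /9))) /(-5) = 126 /65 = 1.94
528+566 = 1094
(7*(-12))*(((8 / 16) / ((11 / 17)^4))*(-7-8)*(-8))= -420945840 / 14641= -28751.17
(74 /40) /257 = 37 /5140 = 0.01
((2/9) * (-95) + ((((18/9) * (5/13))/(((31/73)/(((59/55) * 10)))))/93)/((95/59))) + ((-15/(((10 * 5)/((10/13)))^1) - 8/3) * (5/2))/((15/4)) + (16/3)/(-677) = -22.92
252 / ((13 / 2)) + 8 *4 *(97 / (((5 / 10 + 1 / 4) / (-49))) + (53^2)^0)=-7906232 / 39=-202723.90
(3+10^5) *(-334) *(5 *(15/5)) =-501015030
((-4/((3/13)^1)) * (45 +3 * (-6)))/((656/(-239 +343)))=-3042/41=-74.20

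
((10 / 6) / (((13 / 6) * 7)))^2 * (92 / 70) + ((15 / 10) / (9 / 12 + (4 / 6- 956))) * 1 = 0.01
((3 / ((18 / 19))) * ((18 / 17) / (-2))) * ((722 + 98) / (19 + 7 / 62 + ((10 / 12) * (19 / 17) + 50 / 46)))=-9997686 / 153679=-65.06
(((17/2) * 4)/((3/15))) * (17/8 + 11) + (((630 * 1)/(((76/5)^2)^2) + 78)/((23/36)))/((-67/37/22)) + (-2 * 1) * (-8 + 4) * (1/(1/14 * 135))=748.59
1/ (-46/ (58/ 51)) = -0.02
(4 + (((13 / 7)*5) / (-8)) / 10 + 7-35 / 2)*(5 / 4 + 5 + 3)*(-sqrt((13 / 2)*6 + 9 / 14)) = 27417*sqrt(7770) / 6272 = 385.32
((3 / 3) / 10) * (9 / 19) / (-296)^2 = 9 / 16647040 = 0.00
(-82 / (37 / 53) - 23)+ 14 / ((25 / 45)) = -115.26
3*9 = 27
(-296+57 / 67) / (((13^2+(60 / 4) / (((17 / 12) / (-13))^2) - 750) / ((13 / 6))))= -74294675 / 79246662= -0.94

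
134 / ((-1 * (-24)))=67 / 12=5.58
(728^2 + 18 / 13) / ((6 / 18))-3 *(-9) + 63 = 20670600 / 13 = 1590046.15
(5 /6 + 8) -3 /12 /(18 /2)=317 /36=8.81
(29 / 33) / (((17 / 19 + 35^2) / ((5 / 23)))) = 2755 / 17678628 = 0.00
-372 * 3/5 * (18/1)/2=-10044/5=-2008.80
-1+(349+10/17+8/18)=53402/153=349.03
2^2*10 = 40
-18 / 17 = -1.06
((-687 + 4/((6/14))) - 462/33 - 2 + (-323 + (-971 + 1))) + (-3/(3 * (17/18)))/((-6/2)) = -1986.31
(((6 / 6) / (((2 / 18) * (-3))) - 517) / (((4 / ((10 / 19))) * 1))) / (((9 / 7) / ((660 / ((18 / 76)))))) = -4004000 / 27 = -148296.30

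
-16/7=-2.29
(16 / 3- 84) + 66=-38 / 3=-12.67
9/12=3/4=0.75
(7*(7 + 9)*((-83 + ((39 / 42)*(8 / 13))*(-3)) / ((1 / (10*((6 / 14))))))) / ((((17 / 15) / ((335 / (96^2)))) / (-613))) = 3044387875 / 3808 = 799471.61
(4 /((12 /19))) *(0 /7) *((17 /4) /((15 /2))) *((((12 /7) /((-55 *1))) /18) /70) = 0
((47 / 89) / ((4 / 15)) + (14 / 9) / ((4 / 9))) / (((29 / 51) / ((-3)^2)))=895509 / 10324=86.74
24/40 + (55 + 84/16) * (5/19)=6253/380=16.46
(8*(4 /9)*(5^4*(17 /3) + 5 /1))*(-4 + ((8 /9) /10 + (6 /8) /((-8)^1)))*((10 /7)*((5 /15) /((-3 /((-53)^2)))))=22517827.67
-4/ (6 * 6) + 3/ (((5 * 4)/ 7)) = 0.94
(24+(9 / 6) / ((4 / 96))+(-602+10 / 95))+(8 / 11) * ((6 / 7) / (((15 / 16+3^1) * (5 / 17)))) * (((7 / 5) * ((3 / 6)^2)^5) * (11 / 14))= -302702077 / 558600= -541.89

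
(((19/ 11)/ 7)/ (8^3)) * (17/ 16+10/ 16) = 513/ 630784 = 0.00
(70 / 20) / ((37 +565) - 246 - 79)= 7 / 554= 0.01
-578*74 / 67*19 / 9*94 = -126684.56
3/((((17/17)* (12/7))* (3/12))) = 7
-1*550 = -550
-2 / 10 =-0.20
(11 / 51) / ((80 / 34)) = 11 / 120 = 0.09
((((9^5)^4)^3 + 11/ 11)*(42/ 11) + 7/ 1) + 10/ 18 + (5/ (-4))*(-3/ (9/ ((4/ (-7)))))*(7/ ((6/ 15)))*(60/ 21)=4754889253573584982753273828882414935129484510465154027536678/ 693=6861312054218737348850323000000000000000000000000000000000.00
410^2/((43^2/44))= 4000.22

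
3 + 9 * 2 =21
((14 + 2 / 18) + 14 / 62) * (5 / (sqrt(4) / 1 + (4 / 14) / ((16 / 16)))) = 8750 / 279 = 31.36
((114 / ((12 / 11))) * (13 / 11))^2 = 61009 / 4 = 15252.25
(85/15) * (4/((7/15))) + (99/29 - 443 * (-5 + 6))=-79376/203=-391.01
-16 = -16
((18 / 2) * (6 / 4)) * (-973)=-26271 / 2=-13135.50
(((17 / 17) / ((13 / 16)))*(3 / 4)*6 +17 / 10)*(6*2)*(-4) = -22584 / 65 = -347.45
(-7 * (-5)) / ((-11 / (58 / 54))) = -3.42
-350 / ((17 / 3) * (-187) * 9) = 350 / 9537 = 0.04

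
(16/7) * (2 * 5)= 22.86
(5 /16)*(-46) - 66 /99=-361 /24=-15.04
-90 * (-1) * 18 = 1620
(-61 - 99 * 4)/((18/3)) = -457/6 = -76.17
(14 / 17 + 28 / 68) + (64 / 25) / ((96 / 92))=4703 / 1275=3.69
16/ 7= 2.29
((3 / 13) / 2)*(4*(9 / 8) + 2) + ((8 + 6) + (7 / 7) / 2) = 15.25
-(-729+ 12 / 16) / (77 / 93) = 270909 / 308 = 879.57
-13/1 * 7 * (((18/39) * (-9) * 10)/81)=140/3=46.67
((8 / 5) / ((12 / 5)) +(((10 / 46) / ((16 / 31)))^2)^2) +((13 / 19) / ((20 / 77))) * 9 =127565533727053 / 5226803036160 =24.41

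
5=5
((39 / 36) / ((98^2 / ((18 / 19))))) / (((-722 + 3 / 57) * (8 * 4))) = -39 / 8431236352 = -0.00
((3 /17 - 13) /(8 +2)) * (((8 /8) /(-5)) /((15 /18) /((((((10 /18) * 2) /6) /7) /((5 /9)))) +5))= 218 /19125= 0.01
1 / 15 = 0.07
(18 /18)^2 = 1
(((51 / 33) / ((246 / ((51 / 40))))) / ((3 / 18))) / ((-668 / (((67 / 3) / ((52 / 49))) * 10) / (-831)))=12.58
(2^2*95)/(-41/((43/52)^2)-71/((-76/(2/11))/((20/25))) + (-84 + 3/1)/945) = -6.34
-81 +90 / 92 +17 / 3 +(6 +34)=-4741 / 138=-34.36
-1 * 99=-99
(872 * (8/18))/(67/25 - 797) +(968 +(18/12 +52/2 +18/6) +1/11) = 1962212609/1965942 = 998.10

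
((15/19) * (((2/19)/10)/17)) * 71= 213/6137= 0.03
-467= -467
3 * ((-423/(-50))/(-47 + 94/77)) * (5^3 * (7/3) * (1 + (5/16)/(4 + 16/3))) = -106953/640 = -167.11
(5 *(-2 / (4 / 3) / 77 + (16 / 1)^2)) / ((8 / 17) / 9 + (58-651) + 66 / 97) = -2925235305 / 1353635206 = -2.16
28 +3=31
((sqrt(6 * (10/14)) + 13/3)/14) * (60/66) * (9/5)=9 * sqrt(210)/539 + 39/77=0.75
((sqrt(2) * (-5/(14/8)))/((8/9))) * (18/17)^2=-7290 * sqrt(2)/2023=-5.10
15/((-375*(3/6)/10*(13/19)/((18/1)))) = -1368/65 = -21.05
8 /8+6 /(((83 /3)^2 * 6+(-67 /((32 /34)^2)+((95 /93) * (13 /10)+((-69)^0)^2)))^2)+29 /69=1134554768442894338 /798819008477090901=1.42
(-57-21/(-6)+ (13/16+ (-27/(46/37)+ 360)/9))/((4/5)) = -27785/1472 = -18.88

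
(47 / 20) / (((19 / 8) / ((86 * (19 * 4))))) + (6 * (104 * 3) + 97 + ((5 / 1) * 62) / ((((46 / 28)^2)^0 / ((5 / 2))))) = 46056 / 5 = 9211.20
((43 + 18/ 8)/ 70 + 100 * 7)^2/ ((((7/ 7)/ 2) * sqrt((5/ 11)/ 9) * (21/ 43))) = 1654940344723 * sqrt(55)/ 1372000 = 8945602.10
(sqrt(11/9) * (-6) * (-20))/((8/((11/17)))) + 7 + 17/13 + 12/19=2208/247 + 55 * sqrt(11)/17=19.67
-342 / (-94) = 171 / 47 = 3.64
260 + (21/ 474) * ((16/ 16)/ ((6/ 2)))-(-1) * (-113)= 69685/ 474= 147.01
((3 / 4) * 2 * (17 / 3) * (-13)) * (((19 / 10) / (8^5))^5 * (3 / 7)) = -1641653637 / 52890504608140026393395200000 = -0.00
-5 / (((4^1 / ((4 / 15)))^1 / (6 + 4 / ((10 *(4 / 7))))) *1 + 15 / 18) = -402 / 247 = -1.63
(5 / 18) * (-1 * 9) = -5 / 2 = -2.50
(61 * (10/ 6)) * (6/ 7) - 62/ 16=4663/ 56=83.27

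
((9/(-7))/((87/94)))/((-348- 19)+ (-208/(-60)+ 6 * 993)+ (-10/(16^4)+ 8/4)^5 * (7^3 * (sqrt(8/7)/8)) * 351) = 4053028462238796235863915336350244708896679295419678720/138101887849969922761517187562479401588130708792278764793175461- 14234769200242957465480783001269855155651325014206054400 * sqrt(14)/19728841121424274680216741080354200226875815541754109256167923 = -0.00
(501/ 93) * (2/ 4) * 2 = 167/ 31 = 5.39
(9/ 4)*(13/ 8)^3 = 19773/ 2048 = 9.65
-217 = -217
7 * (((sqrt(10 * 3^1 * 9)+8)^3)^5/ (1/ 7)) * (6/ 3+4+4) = 323217732263629320044427.40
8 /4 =2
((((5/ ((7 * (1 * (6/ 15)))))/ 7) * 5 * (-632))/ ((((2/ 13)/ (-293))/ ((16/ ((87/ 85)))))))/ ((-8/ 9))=-38366152500/ 1421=-26999403.59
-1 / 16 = -0.06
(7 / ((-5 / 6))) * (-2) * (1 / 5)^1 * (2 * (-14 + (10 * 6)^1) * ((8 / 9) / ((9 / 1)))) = 20608 / 675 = 30.53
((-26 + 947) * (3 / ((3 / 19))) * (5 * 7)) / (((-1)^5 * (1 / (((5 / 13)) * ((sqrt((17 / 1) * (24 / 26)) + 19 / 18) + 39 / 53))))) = -6124650 * sqrt(663) / 169-1744504475 / 4134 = -1355139.20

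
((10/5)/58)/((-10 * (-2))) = 1/580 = 0.00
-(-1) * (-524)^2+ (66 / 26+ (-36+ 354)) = 3573655 / 13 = 274896.54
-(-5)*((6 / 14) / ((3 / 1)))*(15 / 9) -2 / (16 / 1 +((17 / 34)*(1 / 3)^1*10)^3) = 12791 / 11697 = 1.09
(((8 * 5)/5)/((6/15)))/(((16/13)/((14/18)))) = 455/36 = 12.64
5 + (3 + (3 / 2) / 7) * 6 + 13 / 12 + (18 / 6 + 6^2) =5407 / 84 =64.37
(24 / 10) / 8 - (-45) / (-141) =-9 / 470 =-0.02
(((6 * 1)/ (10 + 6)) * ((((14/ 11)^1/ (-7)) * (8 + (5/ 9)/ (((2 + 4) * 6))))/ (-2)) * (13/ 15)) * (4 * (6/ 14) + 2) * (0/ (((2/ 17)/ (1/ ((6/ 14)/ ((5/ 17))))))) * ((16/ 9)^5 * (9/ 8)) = 0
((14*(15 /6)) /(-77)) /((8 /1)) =-5 /88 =-0.06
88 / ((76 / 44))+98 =2830 / 19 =148.95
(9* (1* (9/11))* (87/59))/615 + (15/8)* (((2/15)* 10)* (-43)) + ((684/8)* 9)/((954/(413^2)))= 137474.12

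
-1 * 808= -808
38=38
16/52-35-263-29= -4247/13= -326.69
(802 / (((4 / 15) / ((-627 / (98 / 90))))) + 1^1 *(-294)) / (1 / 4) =-339484074 / 49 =-6928246.41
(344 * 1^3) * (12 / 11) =4128 / 11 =375.27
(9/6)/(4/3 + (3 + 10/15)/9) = 81/94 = 0.86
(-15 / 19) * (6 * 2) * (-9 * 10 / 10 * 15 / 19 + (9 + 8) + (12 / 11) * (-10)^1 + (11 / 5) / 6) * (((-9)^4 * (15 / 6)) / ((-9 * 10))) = -8881407 / 7942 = -1118.28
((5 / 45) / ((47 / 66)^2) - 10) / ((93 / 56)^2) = -22585472 / 6368547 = -3.55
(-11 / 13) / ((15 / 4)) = -44 / 195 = -0.23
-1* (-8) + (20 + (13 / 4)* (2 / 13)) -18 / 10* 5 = 39 / 2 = 19.50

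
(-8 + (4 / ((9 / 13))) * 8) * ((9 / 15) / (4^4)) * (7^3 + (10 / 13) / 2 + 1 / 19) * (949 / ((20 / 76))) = 266278231 / 2400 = 110949.26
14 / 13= 1.08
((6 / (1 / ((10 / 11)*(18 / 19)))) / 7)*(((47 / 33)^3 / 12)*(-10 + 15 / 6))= -2595575 / 1947253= -1.33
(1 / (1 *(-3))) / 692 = -1 / 2076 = -0.00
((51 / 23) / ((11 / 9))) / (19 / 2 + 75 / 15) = 918 / 7337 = 0.13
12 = 12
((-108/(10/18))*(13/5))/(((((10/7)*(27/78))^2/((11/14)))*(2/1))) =-507507/625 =-812.01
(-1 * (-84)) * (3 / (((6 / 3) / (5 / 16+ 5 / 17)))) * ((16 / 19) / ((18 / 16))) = 18480 / 323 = 57.21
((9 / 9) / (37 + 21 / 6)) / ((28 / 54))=1 / 21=0.05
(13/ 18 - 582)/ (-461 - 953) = 10463/ 25452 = 0.41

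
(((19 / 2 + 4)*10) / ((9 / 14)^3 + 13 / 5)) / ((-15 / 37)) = -4568760 / 39317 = -116.20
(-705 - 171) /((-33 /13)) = 345.09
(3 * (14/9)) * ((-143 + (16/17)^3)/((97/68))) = -13037976/28033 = -465.09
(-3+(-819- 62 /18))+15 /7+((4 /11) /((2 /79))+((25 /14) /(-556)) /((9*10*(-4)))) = -4987044169 /6164928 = -808.94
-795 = -795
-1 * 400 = -400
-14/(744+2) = -7/373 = -0.02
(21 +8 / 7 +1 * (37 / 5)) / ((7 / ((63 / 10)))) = 4653 / 175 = 26.59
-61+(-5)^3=-186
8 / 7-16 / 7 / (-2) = 16 / 7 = 2.29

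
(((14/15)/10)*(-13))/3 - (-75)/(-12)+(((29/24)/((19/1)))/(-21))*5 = -177411/26600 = -6.67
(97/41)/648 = 97/26568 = 0.00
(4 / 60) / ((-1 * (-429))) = 1 / 6435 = 0.00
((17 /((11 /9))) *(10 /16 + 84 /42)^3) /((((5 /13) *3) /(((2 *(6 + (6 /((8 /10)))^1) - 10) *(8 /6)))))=34793577 /7040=4942.27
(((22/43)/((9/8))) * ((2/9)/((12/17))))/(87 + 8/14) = 10472/6405237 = 0.00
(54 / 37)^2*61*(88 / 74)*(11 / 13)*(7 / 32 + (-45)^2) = 348710200443 / 1316978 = 264780.58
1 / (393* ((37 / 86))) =86 / 14541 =0.01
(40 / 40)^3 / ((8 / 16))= 2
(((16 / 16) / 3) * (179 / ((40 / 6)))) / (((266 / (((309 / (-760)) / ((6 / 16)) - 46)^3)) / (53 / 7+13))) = -5884724701926 / 81450625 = -72248.98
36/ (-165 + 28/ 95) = -3420/ 15647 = -0.22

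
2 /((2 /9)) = 9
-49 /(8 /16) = -98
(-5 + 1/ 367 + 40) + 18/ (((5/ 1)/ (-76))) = -437826/ 1835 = -238.60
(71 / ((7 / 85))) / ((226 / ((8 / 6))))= 12070 / 2373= 5.09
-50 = -50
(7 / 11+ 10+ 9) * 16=3456 / 11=314.18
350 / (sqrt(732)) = 175 * sqrt(183) / 183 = 12.94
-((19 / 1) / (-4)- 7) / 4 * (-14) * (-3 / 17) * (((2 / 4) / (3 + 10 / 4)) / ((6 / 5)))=1645 / 2992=0.55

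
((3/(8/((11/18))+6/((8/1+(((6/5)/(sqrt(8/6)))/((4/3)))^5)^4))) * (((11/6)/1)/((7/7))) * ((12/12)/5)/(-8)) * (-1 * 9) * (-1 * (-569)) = 830821250702701668498870025322496000000000000000000000000 * sqrt(3)/1652012393397779289979900003360018401597200529855598967698009+113726510285279196533077208574682704653593281680028133327040221641/2114575863549157491174272004300823554044416678215166678653451520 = 53.78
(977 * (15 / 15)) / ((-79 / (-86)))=84022 / 79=1063.57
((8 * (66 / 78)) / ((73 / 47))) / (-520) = -517 / 61685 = -0.01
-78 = -78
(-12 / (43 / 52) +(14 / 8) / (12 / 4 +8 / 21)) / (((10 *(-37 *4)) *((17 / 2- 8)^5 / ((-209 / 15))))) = -2381137 / 564805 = -4.22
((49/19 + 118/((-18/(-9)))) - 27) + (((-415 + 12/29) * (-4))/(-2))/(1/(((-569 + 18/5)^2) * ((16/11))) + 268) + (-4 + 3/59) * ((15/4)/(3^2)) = 12088417233113435/405114057783252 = 29.84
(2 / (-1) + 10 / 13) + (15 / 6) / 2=1 / 52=0.02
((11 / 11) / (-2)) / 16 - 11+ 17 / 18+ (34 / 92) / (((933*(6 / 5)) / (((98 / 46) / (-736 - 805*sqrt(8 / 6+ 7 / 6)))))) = -10.09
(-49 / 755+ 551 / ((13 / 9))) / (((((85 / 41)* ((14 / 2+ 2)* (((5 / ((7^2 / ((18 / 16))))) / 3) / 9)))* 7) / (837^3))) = 1679941532567184768 / 4171375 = 402730881919.56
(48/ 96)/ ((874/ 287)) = 287/ 1748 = 0.16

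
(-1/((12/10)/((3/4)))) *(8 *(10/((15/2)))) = -20/3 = -6.67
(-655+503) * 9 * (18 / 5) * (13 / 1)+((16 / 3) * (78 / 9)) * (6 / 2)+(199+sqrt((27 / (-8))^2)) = -7641763 / 120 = -63681.36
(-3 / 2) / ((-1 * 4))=3 / 8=0.38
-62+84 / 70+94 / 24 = -3413 / 60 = -56.88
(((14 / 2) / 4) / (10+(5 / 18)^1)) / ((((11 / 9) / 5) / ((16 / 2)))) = 2268 / 407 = 5.57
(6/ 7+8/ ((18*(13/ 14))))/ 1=1094/ 819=1.34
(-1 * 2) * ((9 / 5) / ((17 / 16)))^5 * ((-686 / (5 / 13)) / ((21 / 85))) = 52588481347584 / 261003125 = 201486.02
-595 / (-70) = 17 / 2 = 8.50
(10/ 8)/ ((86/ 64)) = 40/ 43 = 0.93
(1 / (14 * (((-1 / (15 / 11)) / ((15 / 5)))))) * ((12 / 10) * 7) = -27 / 11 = -2.45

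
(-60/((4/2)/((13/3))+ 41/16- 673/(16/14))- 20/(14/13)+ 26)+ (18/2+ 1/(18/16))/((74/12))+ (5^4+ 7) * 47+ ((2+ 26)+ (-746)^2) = 18502839733286/31560963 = 586257.13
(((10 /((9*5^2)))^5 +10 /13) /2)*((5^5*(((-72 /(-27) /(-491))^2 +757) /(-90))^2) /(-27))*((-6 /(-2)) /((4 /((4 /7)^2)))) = -2489060491292821772556868537 /3227234353422627454103925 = -771.27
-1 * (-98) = 98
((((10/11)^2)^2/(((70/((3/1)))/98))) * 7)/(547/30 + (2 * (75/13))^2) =1490580000/11236132963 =0.13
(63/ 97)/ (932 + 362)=0.00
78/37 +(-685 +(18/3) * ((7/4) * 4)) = -23713/37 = -640.89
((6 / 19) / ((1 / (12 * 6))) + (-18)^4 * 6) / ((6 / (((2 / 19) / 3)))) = 1329744 / 361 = 3683.50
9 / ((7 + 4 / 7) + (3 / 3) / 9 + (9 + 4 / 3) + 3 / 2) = 1134 / 2459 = 0.46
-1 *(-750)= 750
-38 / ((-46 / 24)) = 456 / 23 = 19.83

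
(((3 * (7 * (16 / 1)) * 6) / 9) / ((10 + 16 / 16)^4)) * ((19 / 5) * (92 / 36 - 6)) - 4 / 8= -922717 / 1317690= -0.70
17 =17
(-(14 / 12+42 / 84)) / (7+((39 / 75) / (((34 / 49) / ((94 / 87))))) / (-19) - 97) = 1170875 / 63257189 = 0.02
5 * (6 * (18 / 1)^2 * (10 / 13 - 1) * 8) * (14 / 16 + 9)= -2303640 / 13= -177203.08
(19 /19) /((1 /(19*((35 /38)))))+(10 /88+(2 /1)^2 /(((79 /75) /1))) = 74425 /3476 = 21.41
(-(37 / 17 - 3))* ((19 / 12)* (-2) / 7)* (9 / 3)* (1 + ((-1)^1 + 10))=-11.18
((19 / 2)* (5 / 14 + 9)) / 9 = 2489 / 252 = 9.88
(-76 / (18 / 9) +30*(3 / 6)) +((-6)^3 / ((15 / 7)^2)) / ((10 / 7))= -6991 / 125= -55.93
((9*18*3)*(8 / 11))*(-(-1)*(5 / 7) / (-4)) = -4860 / 77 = -63.12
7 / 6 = 1.17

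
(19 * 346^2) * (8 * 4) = 72787328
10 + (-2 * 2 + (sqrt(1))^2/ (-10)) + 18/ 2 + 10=249/ 10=24.90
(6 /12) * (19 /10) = 19 /20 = 0.95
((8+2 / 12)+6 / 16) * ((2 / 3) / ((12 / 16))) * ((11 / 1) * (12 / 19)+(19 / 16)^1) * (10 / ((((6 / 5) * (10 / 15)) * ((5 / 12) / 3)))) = 2534825 / 456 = 5558.83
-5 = -5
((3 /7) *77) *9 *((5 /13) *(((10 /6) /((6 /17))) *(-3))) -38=-43063 /26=-1656.27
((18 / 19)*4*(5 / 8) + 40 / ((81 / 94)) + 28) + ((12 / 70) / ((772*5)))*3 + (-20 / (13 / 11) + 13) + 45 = 117.87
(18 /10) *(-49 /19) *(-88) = 38808 /95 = 408.51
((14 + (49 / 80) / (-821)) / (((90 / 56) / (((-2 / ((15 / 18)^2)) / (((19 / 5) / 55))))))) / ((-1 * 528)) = 6436297 / 9359400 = 0.69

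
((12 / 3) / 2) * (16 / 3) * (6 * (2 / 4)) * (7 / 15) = 224 / 15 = 14.93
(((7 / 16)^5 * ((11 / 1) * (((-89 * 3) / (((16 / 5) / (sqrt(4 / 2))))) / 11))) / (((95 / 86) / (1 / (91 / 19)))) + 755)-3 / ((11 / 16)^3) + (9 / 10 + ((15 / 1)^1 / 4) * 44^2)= 106568749 / 13310-27565881 * sqrt(2) / 109051904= 8006.31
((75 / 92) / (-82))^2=5625 / 56911936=0.00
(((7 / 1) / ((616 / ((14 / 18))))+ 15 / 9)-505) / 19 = -398633 / 15048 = -26.49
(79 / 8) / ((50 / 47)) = 3713 / 400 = 9.28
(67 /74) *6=201 /37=5.43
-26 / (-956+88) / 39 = 1 / 1302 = 0.00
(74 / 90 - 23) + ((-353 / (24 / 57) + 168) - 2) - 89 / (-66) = -2745089 / 3960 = -693.20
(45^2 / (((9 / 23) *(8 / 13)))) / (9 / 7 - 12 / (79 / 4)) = 496041 / 40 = 12401.02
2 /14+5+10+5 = 141 /7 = 20.14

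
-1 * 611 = -611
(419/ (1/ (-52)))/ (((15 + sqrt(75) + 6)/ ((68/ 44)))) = -1296386/ 671 + 925990*sqrt(3)/ 2013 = -1135.27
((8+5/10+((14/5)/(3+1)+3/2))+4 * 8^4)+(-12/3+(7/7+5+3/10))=16397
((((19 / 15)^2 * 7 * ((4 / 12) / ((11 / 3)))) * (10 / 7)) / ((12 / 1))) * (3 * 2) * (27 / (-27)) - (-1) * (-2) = -1351 / 495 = -2.73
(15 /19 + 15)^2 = 90000 /361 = 249.31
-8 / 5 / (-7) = 8 / 35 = 0.23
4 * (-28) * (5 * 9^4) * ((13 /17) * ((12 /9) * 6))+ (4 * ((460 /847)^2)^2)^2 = -101218217373316577495874732807040 /4503147827343261174184337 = -22477214.00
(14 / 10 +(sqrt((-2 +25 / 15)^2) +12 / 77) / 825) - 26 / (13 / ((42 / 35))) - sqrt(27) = -6.20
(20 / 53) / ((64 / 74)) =185 / 424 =0.44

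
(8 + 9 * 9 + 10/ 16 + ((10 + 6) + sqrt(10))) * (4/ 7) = 4 * sqrt(10)/ 7 + 845/ 14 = 62.16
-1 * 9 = -9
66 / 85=0.78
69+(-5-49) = 15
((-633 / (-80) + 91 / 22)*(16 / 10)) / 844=10603 / 464200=0.02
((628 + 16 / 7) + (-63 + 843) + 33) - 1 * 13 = 10012 / 7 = 1430.29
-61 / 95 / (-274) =61 / 26030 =0.00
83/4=20.75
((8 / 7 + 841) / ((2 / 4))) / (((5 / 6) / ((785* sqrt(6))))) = 11106180* sqrt(6) / 7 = 3886353.43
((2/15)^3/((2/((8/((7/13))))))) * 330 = 9152/1575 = 5.81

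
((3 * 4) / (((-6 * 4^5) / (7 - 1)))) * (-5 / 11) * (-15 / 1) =-225 / 2816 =-0.08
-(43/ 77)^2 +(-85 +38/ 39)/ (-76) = 0.79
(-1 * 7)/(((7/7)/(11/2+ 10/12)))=-133/3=-44.33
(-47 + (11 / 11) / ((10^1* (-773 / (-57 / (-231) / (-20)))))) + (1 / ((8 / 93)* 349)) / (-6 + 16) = -390501494673 / 8309131600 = -47.00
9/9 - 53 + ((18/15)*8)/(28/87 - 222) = -2509268/48215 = -52.04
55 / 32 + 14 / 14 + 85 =2807 / 32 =87.72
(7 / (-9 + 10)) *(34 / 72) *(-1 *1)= -119 / 36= -3.31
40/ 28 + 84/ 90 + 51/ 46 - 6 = -12217/ 4830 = -2.53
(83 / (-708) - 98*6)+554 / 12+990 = 317219 / 708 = 448.05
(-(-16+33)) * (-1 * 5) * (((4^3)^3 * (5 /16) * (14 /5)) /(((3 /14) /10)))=2729574400 /3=909858133.33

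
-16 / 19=-0.84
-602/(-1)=602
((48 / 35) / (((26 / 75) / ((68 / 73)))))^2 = 599270400 / 44129449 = 13.58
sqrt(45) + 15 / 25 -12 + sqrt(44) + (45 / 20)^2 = -507 / 80 + 2*sqrt(11) + 3*sqrt(5) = 7.00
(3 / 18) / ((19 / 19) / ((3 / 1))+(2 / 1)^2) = 1 / 26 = 0.04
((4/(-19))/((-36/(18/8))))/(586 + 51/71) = 71/3165932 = 0.00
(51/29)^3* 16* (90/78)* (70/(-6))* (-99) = 36770857200/317057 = 115975.54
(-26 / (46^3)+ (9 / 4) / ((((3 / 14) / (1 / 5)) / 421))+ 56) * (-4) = -228763869 / 60835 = -3760.40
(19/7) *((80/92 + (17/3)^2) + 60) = 365693/1449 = 252.38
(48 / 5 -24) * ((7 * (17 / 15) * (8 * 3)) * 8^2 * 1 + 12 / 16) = -4387086 / 25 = -175483.44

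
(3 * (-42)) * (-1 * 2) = 252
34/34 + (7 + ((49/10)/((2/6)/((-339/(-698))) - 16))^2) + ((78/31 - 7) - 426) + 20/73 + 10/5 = -23059258824993193/54888946418800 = -420.11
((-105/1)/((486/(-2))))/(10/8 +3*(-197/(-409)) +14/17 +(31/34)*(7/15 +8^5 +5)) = 695300/48088972431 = 0.00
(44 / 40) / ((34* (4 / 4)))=11 / 340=0.03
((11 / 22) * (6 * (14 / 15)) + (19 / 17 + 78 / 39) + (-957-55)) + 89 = -77952 / 85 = -917.08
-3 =-3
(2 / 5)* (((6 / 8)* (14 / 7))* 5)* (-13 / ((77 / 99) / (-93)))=4663.29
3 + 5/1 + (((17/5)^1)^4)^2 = 6978882441/390625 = 17865.94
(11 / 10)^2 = 1.21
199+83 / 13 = 2670 / 13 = 205.38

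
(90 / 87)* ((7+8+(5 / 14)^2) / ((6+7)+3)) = 0.98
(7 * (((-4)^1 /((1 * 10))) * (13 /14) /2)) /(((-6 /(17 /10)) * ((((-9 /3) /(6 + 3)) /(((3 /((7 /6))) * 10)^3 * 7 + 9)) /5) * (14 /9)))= -11600725149 /27440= -422766.95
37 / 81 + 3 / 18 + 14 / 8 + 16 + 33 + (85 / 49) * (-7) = 88975 / 2268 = 39.23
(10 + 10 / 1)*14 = 280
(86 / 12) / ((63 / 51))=731 / 126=5.80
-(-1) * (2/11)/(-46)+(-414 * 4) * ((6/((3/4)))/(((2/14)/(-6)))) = 140773247/253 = 556416.00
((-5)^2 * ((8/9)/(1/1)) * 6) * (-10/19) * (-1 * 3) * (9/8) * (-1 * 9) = -40500/19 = -2131.58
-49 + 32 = -17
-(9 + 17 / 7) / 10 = -8 / 7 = -1.14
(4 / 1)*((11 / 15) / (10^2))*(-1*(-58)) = 638 / 375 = 1.70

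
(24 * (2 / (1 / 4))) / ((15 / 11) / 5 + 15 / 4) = 2816 / 59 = 47.73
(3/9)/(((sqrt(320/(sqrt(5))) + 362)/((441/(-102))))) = -290557309/72983165188-35476 * sqrt(5)/18245791297 + 784 * 5^(3/4)/18245791297 + 1605289 * 5^(1/4)/18245791297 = -0.00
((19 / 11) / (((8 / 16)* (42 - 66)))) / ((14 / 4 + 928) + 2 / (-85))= -1615 / 10451166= -0.00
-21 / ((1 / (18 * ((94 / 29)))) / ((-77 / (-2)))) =-1367982 / 29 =-47171.79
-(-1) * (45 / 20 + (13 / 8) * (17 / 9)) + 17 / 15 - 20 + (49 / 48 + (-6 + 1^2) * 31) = -120619 / 720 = -167.53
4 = 4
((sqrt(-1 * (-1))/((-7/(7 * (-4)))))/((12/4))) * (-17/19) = -68/57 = -1.19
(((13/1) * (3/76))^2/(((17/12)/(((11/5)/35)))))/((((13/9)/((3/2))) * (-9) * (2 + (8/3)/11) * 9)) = -42471/635793200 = -0.00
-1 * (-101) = 101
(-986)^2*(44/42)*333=2374102632/7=339157518.86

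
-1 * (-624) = 624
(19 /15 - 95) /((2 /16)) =-11248 /15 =-749.87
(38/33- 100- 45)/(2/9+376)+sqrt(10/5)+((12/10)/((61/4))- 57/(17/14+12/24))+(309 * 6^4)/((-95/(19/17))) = -1832673021917/386241020+sqrt(2) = -4743.48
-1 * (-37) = 37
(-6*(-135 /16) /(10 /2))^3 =531441 /512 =1037.97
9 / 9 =1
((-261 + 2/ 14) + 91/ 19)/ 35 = -34057/ 4655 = -7.32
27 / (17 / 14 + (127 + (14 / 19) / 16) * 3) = 28728 / 406823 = 0.07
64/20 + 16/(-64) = 2.95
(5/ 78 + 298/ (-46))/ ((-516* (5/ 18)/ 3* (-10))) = -34521/ 2571400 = -0.01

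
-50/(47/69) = -3450/47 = -73.40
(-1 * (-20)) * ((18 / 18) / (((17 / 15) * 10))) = 30 / 17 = 1.76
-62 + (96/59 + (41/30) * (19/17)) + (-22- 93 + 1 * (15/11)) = -57089749/330990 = -172.48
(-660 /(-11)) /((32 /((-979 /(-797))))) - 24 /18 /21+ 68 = 28214435 /401688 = 70.24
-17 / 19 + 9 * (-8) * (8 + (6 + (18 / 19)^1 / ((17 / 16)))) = -346609 / 323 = -1073.09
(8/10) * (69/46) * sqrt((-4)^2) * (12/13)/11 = 288/715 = 0.40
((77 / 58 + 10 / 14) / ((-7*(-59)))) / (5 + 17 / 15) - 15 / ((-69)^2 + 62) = -24488805 / 10628773064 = -0.00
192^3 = 7077888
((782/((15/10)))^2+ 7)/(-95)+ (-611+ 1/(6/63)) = -5919173/1710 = -3461.50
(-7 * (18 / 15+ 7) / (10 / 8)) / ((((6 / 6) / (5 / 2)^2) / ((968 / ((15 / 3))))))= -277816 / 5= -55563.20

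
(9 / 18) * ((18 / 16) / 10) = 9 / 160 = 0.06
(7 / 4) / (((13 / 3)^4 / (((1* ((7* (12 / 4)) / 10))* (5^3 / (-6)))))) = -99225 / 456976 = -0.22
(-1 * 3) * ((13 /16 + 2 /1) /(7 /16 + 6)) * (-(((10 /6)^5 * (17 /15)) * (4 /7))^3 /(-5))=-76765625000000 /506932535403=-151.43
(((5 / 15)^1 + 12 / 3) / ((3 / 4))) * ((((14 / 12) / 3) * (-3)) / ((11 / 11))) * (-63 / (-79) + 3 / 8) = -7.90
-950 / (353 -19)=-475 / 167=-2.84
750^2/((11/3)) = 1687500/11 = 153409.09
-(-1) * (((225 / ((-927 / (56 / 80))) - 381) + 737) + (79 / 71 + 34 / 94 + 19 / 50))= 3073502217 / 8592775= 357.68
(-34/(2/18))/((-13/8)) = 2448/13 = 188.31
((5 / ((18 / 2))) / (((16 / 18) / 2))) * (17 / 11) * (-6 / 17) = -15 / 22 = -0.68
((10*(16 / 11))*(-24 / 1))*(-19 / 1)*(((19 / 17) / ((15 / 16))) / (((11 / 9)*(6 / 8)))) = 17743872 / 2057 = 8626.09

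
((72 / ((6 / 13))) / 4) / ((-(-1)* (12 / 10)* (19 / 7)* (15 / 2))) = 91 / 57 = 1.60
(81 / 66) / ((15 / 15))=27 / 22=1.23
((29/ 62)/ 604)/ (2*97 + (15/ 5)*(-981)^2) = 29/ 108122749096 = 0.00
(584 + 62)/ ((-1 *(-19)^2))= -34/ 19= -1.79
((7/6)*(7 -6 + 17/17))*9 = 21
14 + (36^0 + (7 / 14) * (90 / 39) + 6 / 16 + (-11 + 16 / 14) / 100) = 299031 / 18200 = 16.43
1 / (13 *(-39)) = -1 / 507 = -0.00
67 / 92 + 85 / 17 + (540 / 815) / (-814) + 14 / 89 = 5.88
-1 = -1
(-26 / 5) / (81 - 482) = 26 / 2005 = 0.01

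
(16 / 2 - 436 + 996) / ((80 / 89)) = 6319 / 10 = 631.90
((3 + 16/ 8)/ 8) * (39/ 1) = 195/ 8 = 24.38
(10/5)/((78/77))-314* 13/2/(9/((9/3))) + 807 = 5017/39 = 128.64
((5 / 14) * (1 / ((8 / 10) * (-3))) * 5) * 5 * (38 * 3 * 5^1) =-2120.54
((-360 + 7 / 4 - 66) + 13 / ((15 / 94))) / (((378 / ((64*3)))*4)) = -41134 / 945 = -43.53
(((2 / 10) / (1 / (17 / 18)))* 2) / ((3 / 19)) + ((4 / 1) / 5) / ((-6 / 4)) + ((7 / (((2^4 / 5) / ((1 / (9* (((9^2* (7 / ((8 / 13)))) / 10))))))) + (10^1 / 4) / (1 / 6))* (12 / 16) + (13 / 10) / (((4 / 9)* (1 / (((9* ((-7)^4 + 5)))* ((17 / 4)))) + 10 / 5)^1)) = 13.76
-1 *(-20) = 20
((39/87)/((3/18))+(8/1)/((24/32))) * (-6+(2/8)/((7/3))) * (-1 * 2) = 4565/29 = 157.41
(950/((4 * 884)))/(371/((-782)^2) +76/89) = 380179075/1209229918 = 0.31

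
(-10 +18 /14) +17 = 58 /7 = 8.29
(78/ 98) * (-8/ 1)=-312/ 49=-6.37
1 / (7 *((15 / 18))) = 6 / 35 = 0.17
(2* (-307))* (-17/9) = 10438/9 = 1159.78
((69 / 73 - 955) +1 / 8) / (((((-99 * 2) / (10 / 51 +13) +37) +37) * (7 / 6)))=-160682115 / 11593568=-13.86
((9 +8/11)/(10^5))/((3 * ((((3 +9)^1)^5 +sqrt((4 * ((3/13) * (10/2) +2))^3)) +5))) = 58496353123/448925108554391700000 - 57031 * sqrt(533)/56115638569298962500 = 0.00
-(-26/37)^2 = -676/1369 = -0.49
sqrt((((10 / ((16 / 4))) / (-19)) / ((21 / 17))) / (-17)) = sqrt(3990) / 798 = 0.08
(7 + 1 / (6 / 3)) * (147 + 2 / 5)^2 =1629507 / 10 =162950.70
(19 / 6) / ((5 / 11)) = 209 / 30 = 6.97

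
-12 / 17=-0.71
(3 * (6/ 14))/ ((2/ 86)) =387/ 7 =55.29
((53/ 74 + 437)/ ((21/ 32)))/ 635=172752/ 164465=1.05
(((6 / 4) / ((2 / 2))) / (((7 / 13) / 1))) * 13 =507 / 14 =36.21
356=356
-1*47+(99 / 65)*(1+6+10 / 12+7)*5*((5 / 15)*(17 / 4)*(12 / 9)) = 12977 / 78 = 166.37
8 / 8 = 1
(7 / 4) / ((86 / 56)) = 49 / 43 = 1.14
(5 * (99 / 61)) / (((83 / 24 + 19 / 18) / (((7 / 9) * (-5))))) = -5544 / 793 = -6.99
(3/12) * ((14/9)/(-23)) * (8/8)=-0.02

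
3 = 3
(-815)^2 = 664225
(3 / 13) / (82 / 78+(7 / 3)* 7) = 3 / 226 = 0.01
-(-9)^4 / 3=-2187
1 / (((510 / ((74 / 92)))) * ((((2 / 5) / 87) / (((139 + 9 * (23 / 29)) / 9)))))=78403 / 14076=5.57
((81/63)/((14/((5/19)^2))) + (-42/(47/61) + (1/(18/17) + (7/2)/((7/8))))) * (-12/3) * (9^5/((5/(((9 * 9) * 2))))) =1576589158203768/4156915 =379269039.23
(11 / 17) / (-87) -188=-278063 / 1479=-188.01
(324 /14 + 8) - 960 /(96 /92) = -6222 /7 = -888.86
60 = 60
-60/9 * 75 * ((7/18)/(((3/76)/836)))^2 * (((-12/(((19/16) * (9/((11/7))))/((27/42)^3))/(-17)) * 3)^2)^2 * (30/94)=-1349397437965917880320000/2662355855568802463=-506843.38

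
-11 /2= -5.50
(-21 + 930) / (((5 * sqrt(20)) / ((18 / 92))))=8181 * sqrt(5) / 2300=7.95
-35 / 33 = -1.06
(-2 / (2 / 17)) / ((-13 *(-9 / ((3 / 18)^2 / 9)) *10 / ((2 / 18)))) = -17 / 3411720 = -0.00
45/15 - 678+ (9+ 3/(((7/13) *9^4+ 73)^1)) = -31219377/46876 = -666.00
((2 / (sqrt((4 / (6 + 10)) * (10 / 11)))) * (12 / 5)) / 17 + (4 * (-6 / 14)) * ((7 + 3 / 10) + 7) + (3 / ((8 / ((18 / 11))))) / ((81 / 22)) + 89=24 * sqrt(110) / 425 + 13577 / 210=65.24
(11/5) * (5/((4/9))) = 99/4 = 24.75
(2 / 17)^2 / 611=4 / 176579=0.00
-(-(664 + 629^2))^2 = -157057653025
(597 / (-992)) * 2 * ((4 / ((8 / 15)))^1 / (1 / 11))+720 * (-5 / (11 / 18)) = -5990.21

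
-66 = -66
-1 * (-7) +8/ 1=15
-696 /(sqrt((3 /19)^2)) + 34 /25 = -110166 /25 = -4406.64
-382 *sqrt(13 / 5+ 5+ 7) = -382 *sqrt(365) / 5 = -1459.62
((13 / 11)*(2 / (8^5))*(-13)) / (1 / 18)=-1521 / 90112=-0.02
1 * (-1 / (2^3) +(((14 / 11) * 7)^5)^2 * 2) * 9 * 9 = 105892635770525145582423 / 207499396808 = 510327439016.64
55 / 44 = 5 / 4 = 1.25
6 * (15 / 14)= 45 / 7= 6.43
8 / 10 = 4 / 5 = 0.80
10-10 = 0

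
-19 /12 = -1.58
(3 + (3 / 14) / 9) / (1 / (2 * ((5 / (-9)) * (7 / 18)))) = -635 / 486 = -1.31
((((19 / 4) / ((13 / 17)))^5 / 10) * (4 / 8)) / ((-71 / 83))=-291803639320969 / 539889725440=-540.49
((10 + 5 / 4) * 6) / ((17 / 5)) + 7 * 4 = 1627 / 34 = 47.85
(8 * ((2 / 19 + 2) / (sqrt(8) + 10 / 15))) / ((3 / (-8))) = 1280 / 323 -3840 * sqrt(2) / 323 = -12.85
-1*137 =-137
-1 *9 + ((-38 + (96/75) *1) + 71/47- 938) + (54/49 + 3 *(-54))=-65814404/57575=-1143.11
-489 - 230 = -719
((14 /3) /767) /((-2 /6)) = -0.02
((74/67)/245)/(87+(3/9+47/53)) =11766/230253205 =0.00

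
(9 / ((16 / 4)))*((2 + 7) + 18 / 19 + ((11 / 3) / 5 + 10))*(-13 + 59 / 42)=-205027 / 380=-539.54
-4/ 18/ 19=-2/ 171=-0.01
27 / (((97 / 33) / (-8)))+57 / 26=-179799 / 2522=-71.29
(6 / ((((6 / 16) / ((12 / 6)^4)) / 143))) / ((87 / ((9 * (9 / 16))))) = 61776 / 29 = 2130.21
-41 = -41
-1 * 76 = -76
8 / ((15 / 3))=1.60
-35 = -35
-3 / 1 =-3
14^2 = 196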